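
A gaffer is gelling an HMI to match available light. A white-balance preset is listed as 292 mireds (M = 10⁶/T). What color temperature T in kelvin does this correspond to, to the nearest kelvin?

T = 10⁶ / 292 = 3424.66 K → 3425 K.

3425 K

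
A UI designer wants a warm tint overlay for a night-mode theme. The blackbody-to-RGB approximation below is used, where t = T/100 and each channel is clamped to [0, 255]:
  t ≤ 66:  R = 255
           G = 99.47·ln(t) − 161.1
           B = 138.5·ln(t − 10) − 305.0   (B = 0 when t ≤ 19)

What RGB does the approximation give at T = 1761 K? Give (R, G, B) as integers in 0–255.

t = 1761/100 = 17.61; the t ≤ 66 branch applies.
R = 255 by definition for t ≤ 66.
G = 99.47·ln 17.61 − 161.1 = 99.47·2.8685 − 161.1 = 124.226.
t = 17.61 ≤ 19, so B = 0.
Rounded: (255, 124, 0).

(255, 124, 0)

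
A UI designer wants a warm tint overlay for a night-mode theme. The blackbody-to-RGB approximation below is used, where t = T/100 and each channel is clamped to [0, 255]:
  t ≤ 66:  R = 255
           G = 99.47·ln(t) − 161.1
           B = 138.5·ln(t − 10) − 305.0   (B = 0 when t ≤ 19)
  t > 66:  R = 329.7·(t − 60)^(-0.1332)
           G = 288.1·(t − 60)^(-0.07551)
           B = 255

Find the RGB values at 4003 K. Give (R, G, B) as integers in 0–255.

(255, 206, 166)

t = 4003/100 = 40.03; the t ≤ 66 branch applies.
R = 255 by definition for t ≤ 66.
G = 99.47·ln 40.03 − 161.1 = 99.47·3.6896 − 161.1 = 205.907.
B = 138.5·ln(40.03 − 10) − 305.0 = 138.5·ln 30.03 − 305.0 = 138.5·3.4022 − 305.0 = 166.204.
Rounded: (255, 206, 166).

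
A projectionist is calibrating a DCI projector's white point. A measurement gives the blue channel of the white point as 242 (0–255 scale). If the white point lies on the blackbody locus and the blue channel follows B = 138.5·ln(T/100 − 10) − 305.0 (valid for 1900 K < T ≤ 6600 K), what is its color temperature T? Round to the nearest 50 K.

6200 K

ln(t − 10) = (242 + 305.0) / 138.5 = 3.9495.
t − 10 = e^3.9495 = 51.907, so t = 61.907.
T = 100·t = 6191 K → 6200 K to the nearest 50 K.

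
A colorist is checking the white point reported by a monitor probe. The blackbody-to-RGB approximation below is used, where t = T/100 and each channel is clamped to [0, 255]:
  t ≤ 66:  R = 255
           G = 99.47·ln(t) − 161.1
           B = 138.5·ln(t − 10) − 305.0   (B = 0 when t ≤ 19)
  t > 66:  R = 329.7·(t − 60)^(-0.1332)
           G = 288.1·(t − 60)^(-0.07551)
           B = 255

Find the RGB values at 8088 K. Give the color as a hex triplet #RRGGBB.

t = 8088/100 = 80.88; the t > 66 branch applies.
R = 329.7·(80.88 − 60)^(-0.1332) = 329.7·20.88^(-0.1332) = 329.7·0.66713 = 219.953.
G = 288.1·(80.88 − 60)^(-0.07551) = 288.1·20.88^(-0.07551) = 288.1·0.79496 = 229.029.
B = 255 by definition for t > 66.
Rounded: (220, 229, 255).
In hex: #DCE5FF.

#DCE5FF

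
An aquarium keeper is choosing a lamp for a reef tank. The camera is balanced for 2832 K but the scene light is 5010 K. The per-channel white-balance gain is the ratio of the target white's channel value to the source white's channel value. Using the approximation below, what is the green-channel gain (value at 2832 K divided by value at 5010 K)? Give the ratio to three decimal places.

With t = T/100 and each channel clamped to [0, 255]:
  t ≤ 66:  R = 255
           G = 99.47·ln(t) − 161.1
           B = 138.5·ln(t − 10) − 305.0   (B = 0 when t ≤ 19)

At 5010 K (t = 50.1):
  G = 99.47·ln 50.1 − 161.1 = 99.47·3.9140 − 161.1 = 228.228.
At 2832 K (t = 28.32):
  G = 99.47·ln 28.32 − 161.1 = 99.47·3.3436 − 161.1 = 171.485.
Gain = 171.485 / 228.228 = 0.7514 → 0.751.

0.751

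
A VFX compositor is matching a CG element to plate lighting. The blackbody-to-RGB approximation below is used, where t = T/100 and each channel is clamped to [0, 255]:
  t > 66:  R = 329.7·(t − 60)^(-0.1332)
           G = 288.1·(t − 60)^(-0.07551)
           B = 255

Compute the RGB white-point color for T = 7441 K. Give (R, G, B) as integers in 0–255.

t = 7441/100 = 74.41; the t > 66 branch applies.
R = 329.7·(74.41 − 60)^(-0.1332) = 329.7·14.41^(-0.1332) = 329.7·0.70092 = 231.092.
G = 288.1·(74.41 − 60)^(-0.07551) = 288.1·14.41^(-0.07551) = 288.1·0.81754 = 235.533.
B = 255 by definition for t > 66.
Rounded: (231, 236, 255).

(231, 236, 255)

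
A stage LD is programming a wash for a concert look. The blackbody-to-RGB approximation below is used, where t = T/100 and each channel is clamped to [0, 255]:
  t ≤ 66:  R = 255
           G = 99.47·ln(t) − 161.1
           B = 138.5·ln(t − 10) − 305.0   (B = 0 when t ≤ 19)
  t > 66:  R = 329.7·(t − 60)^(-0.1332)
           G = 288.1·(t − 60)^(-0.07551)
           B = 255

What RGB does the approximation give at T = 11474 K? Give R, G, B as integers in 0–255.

t = 11474/100 = 114.74; the t > 66 branch applies.
R = 329.7·(114.74 − 60)^(-0.1332) = 329.7·54.74^(-0.1332) = 329.7·0.58676 = 193.454.
G = 288.1·(114.74 − 60)^(-0.07551) = 288.1·54.74^(-0.07551) = 288.1·0.73916 = 212.953.
B = 255 by definition for t > 66.
Rounded: (193, 213, 255).

R=193, G=213, B=255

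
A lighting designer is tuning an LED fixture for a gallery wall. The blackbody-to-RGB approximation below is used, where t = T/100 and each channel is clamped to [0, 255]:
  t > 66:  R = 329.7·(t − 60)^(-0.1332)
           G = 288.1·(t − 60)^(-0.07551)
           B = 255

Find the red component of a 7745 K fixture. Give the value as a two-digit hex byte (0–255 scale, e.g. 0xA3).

t = 7745/100 = 77.45; the t > 66 branch applies.
R = 329.7·(77.45 − 60)^(-0.1332) = 329.7·17.45^(-0.1332) = 329.7·0.68327 = 225.274.
Rounded: 225; in hex, 0xE1.

0xE1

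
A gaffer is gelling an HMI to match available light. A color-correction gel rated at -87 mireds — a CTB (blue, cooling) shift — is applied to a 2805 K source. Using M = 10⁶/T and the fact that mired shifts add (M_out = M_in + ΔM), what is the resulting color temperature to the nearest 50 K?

3700 K

M_in = 10⁶/2805 = 356.51 mireds.
M_out = 356.51 + (-87) = 269.51 mireds.
T_out = 10⁶/269.51 = 3710.5 K → 3700 K.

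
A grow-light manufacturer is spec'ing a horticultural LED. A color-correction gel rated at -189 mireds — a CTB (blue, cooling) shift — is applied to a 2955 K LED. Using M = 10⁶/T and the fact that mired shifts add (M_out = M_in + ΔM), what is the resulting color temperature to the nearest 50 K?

6700 K

M_in = 10⁶/2955 = 338.41 mireds.
M_out = 338.41 + (-189) = 149.41 mireds.
T_out = 10⁶/149.41 = 6693.0 K → 6700 K.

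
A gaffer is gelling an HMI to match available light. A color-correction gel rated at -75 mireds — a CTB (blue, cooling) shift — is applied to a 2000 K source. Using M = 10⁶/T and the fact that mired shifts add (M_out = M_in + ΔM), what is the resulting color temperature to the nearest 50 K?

M_in = 10⁶/2000 = 500.00 mireds.
M_out = 500.00 + (-75) = 425.00 mireds.
T_out = 10⁶/425.00 = 2352.9 K → 2350 K.

2350 K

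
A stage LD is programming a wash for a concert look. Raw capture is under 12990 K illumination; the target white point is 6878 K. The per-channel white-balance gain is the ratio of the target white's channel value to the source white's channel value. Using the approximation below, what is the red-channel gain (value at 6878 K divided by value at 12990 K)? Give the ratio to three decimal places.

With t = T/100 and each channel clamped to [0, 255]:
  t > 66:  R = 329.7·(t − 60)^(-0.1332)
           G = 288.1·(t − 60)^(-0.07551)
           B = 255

At 12990 K (t = 129.9):
  R = 329.7·(129.9 − 60)^(-0.1332) = 329.7·69.9^(-0.1332) = 329.7·0.56796 = 187.256.
At 6878 K (t = 68.78):
  R = 329.7·(68.78 − 60)^(-0.1332) = 329.7·8.78^(-0.1332) = 329.7·0.74873 = 246.857.
Gain = 246.857 / 187.256 = 1.3183 → 1.318.

1.318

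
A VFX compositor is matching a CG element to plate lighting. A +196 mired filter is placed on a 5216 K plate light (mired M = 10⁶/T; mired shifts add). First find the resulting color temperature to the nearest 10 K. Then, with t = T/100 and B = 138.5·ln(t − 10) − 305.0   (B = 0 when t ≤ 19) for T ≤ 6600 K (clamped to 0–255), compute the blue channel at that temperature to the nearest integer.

77

M_in = 10⁶/5216 = 191.72; M_out = 191.72 + (+196) = 387.72.
T_out = 10⁶/387.72 = 2579.2 K → 2580 K; t = 25.8.
B = 138.5·ln(25.8 − 10) − 305.0 = 138.5·ln 15.8 − 305.0 = 138.5·2.7600 − 305.0 = 77.261.
Rounded: 77.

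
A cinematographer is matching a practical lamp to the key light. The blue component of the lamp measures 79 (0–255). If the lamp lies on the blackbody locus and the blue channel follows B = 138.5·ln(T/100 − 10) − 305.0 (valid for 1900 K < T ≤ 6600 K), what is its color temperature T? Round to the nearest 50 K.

ln(t − 10) = (79 + 305.0) / 138.5 = 2.7726.
t − 10 = e^2.7726 = 16.000, so t = 26.000.
T = 100·t = 2600 K → 2600 K to the nearest 50 K.

2600 K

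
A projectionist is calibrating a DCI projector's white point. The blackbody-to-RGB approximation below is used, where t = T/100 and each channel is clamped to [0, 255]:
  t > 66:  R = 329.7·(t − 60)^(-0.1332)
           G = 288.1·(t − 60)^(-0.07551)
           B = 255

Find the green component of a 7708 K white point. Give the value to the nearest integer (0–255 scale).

233

t = 7708/100 = 77.08; the t > 66 branch applies.
G = 288.1·(77.08 − 60)^(-0.07551) = 288.1·17.08^(-0.07551) = 288.1·0.80711 = 232.530.
Rounded: 233.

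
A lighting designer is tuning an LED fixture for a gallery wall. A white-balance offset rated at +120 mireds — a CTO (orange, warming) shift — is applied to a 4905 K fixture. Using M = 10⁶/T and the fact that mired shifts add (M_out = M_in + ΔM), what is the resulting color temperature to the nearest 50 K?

3100 K

M_in = 10⁶/4905 = 203.87 mireds.
M_out = 203.87 + (+120) = 323.87 mireds.
T_out = 10⁶/323.87 = 3087.6 K → 3100 K.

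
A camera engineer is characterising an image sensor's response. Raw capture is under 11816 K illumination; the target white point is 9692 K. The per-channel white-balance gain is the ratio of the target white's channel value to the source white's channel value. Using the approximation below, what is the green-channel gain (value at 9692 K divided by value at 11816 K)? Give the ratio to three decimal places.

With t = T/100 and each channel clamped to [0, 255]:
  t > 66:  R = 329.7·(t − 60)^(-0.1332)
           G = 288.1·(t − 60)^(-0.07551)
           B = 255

1.035

At 11816 K (t = 118.16):
  G = 288.1·(118.16 − 60)^(-0.07551) = 288.1·58.16^(-0.07551) = 288.1·0.73579 = 211.981.
At 9692 K (t = 96.92):
  G = 288.1·(96.92 − 60)^(-0.07551) = 288.1·36.92^(-0.07551) = 288.1·0.76148 = 219.381.
Gain = 219.381 / 211.981 = 1.0349 → 1.035.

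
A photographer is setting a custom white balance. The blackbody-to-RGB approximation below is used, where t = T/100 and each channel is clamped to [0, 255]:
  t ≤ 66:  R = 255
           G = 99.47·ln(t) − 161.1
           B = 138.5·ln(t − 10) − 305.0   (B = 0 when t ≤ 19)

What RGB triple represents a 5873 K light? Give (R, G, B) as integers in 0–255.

t = 5873/100 = 58.73; the t ≤ 66 branch applies.
R = 255 by definition for t ≤ 66.
G = 99.47·ln 58.73 − 161.1 = 99.47·4.0730 − 161.1 = 244.036.
B = 138.5·ln(58.73 − 10) − 305.0 = 138.5·ln 48.73 − 305.0 = 138.5·3.8863 − 305.0 = 233.252.
Rounded: (255, 244, 233).

(255, 244, 233)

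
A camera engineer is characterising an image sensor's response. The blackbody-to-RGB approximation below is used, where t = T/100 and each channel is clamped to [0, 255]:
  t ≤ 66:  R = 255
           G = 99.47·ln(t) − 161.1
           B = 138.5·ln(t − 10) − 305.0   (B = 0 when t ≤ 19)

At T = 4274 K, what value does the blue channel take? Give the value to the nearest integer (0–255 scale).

178

t = 4274/100 = 42.74; the t ≤ 66 branch applies.
B = 138.5·ln(42.74 − 10) − 305.0 = 138.5·ln 32.74 − 305.0 = 138.5·3.4886 − 305.0 = 178.171.
Rounded: 178.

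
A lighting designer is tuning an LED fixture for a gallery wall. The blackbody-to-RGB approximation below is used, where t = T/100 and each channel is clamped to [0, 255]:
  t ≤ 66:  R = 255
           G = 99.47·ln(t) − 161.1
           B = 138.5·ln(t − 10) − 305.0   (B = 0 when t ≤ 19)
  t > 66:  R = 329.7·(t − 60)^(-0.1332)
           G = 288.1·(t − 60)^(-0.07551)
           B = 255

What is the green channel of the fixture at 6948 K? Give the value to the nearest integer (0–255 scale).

243

t = 6948/100 = 69.48; the t > 66 branch applies.
G = 288.1·(69.48 − 60)^(-0.07551) = 288.1·9.48^(-0.07551) = 288.1·0.84380 = 243.100.
Rounded: 243.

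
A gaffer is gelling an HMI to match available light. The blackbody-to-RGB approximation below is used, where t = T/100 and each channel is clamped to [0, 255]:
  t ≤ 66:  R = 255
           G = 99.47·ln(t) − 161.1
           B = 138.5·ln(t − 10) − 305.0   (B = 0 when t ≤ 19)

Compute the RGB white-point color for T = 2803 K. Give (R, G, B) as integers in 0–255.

t = 2803/100 = 28.03; the t ≤ 66 branch applies.
R = 255 by definition for t ≤ 66.
G = 99.47·ln 28.03 − 161.1 = 99.47·3.3333 − 161.1 = 170.461.
B = 138.5·ln(28.03 − 10) − 305.0 = 138.5·ln 18.03 − 305.0 = 138.5·2.8920 − 305.0 = 95.547.
Rounded: (255, 170, 96).

(255, 170, 96)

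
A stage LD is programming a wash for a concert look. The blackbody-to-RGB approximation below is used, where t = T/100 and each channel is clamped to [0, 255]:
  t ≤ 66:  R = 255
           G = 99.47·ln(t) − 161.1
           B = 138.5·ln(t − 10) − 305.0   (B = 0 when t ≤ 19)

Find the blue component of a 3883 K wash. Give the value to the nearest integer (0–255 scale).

161

t = 3883/100 = 38.83; the t ≤ 66 branch applies.
B = 138.5·ln(38.83 − 10) − 305.0 = 138.5·ln 28.83 − 305.0 = 138.5·3.3614 − 305.0 = 160.556.
Rounded: 161.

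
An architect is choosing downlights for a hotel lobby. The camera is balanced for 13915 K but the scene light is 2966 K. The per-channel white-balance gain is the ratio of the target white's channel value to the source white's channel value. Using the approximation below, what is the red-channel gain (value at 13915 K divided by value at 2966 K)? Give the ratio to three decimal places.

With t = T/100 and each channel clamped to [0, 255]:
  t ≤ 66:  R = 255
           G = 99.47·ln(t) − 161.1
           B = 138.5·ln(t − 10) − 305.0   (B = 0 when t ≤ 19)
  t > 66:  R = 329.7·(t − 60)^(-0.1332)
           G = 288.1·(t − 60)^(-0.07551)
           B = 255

0.722

At 2966 K (t = 29.66):
  R = 255 by definition for t ≤ 66.
At 13915 K (t = 139.15):
  R = 329.7·(139.15 − 60)^(-0.1332) = 329.7·79.15^(-0.1332) = 329.7·0.55863 = 184.181.
Gain = 184.181 / 255.000 = 0.7223 → 0.722.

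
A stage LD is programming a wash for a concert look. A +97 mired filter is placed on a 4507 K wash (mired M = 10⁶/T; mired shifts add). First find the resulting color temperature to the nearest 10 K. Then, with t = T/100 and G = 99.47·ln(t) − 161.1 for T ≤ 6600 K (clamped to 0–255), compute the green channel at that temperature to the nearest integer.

M_in = 10⁶/4507 = 221.88; M_out = 221.88 + (+97) = 318.88.
T_out = 10⁶/318.88 = 3136.0 K → 3140 K; t = 31.4.
G = 99.47·ln 31.4 − 161.1 = 99.47·3.4468 − 161.1 = 181.754.
Rounded: 182.

182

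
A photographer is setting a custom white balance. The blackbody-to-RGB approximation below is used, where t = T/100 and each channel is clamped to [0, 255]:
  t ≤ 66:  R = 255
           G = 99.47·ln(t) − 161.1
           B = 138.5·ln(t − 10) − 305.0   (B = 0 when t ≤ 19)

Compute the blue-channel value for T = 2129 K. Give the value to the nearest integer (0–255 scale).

t = 2129/100 = 21.29; the t ≤ 66 branch applies.
B = 138.5·ln(21.29 − 10) − 305.0 = 138.5·ln 11.29 − 305.0 = 138.5·2.4239 − 305.0 = 30.713.
Rounded: 31.

31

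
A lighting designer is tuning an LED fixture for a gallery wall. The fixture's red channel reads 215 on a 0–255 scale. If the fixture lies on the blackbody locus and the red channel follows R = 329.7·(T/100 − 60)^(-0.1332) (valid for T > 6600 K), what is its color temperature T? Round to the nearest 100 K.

8500 K

(t − 60)^(-0.1332) = 215/329.7 = 0.65211.
t − 60 = 0.65211^(1/-0.1332) = 0.65211^(-7.508) = 24.774, so t = 84.774.
T = 100·t = 8477 K → 8500 K to the nearest 100 K.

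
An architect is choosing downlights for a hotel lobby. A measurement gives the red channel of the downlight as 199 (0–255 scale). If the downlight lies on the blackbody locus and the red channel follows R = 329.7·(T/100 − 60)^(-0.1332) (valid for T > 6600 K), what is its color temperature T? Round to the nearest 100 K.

(t − 60)^(-0.1332) = 199/329.7 = 0.60358.
t − 60 = 0.60358^(1/-0.1332) = 0.60358^(-7.508) = 44.273, so t = 104.273.
T = 100·t = 10427 K → 10400 K to the nearest 100 K.

10400 K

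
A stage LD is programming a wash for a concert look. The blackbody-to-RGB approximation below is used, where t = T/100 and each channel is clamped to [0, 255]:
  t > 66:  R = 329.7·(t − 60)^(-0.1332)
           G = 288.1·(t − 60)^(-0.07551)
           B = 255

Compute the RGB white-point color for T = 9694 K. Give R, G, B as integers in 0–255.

t = 9694/100 = 96.94; the t > 66 branch applies.
R = 329.7·(96.94 − 60)^(-0.1332) = 329.7·36.94^(-0.1332) = 329.7·0.61831 = 203.858.
G = 288.1·(96.94 − 60)^(-0.07551) = 288.1·36.94^(-0.07551) = 288.1·0.76144 = 219.372.
B = 255 by definition for t > 66.
Rounded: (204, 219, 255).

R=204, G=219, B=255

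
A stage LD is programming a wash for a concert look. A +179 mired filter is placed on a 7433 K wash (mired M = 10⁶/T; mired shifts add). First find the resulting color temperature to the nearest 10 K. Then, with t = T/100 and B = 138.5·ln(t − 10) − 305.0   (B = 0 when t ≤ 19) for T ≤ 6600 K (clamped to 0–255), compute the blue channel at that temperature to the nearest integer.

M_in = 10⁶/7433 = 134.54; M_out = 134.54 + (+179) = 313.54.
T_out = 10⁶/313.54 = 3189.4 K → 3190 K; t = 31.9.
B = 138.5·ln(31.9 − 10) − 305.0 = 138.5·ln 21.9 − 305.0 = 138.5·3.0865 − 305.0 = 122.478.
Rounded: 122.

122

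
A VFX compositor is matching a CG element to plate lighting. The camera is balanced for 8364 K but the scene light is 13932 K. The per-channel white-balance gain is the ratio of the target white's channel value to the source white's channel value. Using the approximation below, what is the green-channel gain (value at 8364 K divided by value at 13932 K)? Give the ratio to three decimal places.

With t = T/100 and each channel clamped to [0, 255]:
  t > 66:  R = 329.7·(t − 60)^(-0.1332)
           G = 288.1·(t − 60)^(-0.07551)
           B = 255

1.096

At 13932 K (t = 139.32):
  G = 288.1·(139.32 − 60)^(-0.07551) = 288.1·79.32^(-0.07551) = 288.1·0.71875 = 207.072.
At 8364 K (t = 83.64):
  G = 288.1·(83.64 − 60)^(-0.07551) = 288.1·23.64^(-0.07551) = 288.1·0.78755 = 226.892.
Gain = 226.892 / 207.072 = 1.0957 → 1.096.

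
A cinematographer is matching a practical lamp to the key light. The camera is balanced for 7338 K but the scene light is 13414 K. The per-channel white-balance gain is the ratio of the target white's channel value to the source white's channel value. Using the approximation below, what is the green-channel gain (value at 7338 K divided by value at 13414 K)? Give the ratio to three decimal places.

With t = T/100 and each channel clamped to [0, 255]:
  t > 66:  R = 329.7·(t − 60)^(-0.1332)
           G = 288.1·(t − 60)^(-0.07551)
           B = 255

At 13414 K (t = 134.14):
  G = 288.1·(134.14 − 60)^(-0.07551) = 288.1·74.14^(-0.07551) = 288.1·0.72242 = 208.130.
At 7338 K (t = 73.38):
  G = 288.1·(73.38 − 60)^(-0.07551) = 288.1·13.38^(-0.07551) = 288.1·0.82213 = 236.856.
Gain = 236.856 / 208.130 = 1.1380 → 1.138.

1.138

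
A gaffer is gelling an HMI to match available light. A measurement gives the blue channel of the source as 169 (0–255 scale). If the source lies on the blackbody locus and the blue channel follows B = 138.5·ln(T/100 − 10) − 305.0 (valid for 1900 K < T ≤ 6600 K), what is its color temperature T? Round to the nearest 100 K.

ln(t − 10) = (169 + 305.0) / 138.5 = 3.4224.
t − 10 = e^3.4224 = 30.642, so t = 40.642.
T = 100·t = 4064 K → 4100 K to the nearest 100 K.

4100 K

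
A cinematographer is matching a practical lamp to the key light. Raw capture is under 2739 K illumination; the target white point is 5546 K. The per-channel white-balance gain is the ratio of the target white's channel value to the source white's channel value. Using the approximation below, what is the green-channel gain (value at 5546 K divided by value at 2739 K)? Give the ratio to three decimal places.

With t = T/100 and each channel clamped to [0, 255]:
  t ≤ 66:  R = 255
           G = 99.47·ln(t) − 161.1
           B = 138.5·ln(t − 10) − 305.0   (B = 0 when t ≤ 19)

1.417

At 2739 K (t = 27.39):
  G = 99.47·ln 27.39 − 161.1 = 99.47·3.3102 − 161.1 = 168.163.
At 5546 K (t = 55.46):
  G = 99.47·ln 55.46 − 161.1 = 99.47·4.0157 − 161.1 = 238.338.
Gain = 238.338 / 168.163 = 1.4173 → 1.417.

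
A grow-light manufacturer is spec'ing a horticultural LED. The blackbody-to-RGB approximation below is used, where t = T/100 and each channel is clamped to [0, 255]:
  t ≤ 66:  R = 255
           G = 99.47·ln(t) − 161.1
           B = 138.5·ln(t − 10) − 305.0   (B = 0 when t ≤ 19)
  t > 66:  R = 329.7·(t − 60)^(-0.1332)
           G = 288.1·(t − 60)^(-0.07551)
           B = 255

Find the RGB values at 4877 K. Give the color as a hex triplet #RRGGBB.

#FFE2CA

t = 4877/100 = 48.77; the t ≤ 66 branch applies.
R = 255 by definition for t ≤ 66.
G = 99.47·ln 48.77 − 161.1 = 99.47·3.8871 − 161.1 = 225.551.
B = 138.5·ln(48.77 − 10) − 305.0 = 138.5·ln 38.77 − 305.0 = 138.5·3.6576 − 305.0 = 201.584.
Rounded: (255, 226, 202).
In hex: #FFE2CA.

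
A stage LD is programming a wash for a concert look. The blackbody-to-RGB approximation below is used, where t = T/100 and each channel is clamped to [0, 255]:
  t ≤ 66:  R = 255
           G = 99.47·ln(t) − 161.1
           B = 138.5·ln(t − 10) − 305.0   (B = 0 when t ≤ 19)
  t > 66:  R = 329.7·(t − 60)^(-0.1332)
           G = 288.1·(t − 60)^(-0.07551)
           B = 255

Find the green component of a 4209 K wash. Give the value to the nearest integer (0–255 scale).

211

t = 4209/100 = 42.09; the t ≤ 66 branch applies.
G = 99.47·ln 42.09 − 161.1 = 99.47·3.7398 − 161.1 = 210.899.
Rounded: 211.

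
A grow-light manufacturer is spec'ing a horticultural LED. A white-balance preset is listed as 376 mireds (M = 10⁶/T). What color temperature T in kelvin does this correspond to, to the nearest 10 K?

2660 K

T = 10⁶ / 376 = 2659.57 K → 2660 K.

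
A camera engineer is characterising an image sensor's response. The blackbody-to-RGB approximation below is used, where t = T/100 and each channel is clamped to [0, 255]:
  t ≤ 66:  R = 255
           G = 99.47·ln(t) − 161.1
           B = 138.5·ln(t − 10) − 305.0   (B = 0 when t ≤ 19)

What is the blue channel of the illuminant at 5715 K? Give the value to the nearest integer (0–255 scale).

229

t = 5715/100 = 57.15; the t ≤ 66 branch applies.
B = 138.5·ln(57.15 − 10) − 305.0 = 138.5·ln 47.15 − 305.0 = 138.5·3.8533 − 305.0 = 228.687.
Rounded: 229.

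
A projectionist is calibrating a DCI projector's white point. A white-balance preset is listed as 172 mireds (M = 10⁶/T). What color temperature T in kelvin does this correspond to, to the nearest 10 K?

5810 K

T = 10⁶ / 172 = 5813.95 K → 5810 K.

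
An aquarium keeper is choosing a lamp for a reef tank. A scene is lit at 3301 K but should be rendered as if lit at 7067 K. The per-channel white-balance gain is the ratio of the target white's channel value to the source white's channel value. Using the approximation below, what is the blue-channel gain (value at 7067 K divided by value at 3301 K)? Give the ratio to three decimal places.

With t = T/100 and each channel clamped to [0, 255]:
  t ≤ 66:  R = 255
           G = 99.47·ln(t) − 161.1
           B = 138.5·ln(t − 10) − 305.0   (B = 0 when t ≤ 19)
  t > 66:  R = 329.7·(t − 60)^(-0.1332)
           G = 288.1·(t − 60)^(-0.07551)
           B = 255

At 3301 K (t = 33.01):
  B = 138.5·ln(33.01 − 10) − 305.0 = 138.5·ln 23.01 − 305.0 = 138.5·3.1359 − 305.0 = 129.326.
At 7067 K (t = 70.67):
  B = 255 by definition for t > 66.
Gain = 255.000 / 129.326 = 1.9718 → 1.972.

1.972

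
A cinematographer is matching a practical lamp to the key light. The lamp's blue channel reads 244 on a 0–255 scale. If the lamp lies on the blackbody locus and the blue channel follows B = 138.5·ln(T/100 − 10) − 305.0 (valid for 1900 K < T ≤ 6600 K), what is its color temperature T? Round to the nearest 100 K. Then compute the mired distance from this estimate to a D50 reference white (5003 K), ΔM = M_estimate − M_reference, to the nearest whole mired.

-41 mireds

ln(t − 10) = (244 + 305.0) / 138.5 = 3.9639.
t − 10 = e^3.9639 = 52.662, so t = 62.662.
T = 100·t = 6266 K → 6300 K to the nearest 100 K.
M_estimate = 10⁶/6300 = 158.73; M_reference = 10⁶/5003 = 199.88.
ΔM = 158.73 − 199.88 = -41.15 → -41 mireds.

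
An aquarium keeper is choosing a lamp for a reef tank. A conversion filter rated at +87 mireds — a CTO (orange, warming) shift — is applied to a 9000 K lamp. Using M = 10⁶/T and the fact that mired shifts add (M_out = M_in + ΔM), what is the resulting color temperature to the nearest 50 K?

5050 K

M_in = 10⁶/9000 = 111.11 mireds.
M_out = 111.11 + (+87) = 198.11 mireds.
T_out = 10⁶/198.11 = 5047.7 K → 5050 K.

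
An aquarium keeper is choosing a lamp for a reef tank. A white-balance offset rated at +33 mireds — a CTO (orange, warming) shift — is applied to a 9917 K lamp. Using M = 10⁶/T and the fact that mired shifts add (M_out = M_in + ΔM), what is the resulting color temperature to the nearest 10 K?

7470 K

M_in = 10⁶/9917 = 100.84 mireds.
M_out = 100.84 + (+33) = 133.84 mireds.
T_out = 10⁶/133.84 = 7471.8 K → 7470 K.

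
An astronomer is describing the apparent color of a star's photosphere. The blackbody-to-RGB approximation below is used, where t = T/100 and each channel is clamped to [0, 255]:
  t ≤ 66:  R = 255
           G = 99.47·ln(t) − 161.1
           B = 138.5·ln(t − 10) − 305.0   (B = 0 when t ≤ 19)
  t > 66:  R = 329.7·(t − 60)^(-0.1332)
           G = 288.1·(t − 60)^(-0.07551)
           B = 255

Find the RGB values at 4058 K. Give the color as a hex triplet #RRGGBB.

#FFCFA9

t = 4058/100 = 40.58; the t ≤ 66 branch applies.
R = 255 by definition for t ≤ 66.
G = 99.47·ln 40.58 − 161.1 = 99.47·3.7033 − 161.1 = 207.265.
B = 138.5·ln(40.58 − 10) − 305.0 = 138.5·ln 30.58 − 305.0 = 138.5·3.4203 − 305.0 = 168.718.
Rounded: (255, 207, 169).
In hex: #FFCFA9.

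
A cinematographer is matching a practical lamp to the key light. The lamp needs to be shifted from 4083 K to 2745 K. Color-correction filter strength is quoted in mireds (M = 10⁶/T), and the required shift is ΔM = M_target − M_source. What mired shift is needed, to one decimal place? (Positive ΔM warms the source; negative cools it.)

M_source = 10⁶/4083 = 244.918; M_target = 10⁶/2745 = 364.299.
ΔM = 364.299 − 244.918 = 119.381 → +119.4 mireds, a warming shift.

+119.4 mireds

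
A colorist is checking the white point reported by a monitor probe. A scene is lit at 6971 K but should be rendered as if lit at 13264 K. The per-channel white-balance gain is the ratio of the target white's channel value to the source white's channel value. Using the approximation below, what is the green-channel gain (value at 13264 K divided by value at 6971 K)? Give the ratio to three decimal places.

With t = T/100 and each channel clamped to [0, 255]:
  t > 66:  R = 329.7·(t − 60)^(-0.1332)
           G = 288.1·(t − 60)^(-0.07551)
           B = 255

At 6971 K (t = 69.71):
  G = 288.1·(69.71 − 60)^(-0.07551) = 288.1·9.71^(-0.07551) = 288.1·0.84228 = 242.660.
At 13264 K (t = 132.64):
  G = 288.1·(132.64 − 60)^(-0.07551) = 288.1·72.64^(-0.07551) = 288.1·0.72354 = 208.452.
Gain = 208.452 / 242.660 = 0.8590 → 0.859.

0.859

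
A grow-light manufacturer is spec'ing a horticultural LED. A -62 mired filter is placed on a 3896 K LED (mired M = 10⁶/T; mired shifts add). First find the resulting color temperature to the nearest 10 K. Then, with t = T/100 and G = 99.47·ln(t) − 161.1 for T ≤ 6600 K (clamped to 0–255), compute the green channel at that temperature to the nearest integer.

231

M_in = 10⁶/3896 = 256.67; M_out = 256.67 + (-62) = 194.67.
T_out = 10⁶/194.67 = 5136.8 K → 5140 K; t = 51.4.
G = 99.47·ln 51.4 − 161.1 = 99.47·3.9396 − 161.1 = 230.776.
Rounded: 231.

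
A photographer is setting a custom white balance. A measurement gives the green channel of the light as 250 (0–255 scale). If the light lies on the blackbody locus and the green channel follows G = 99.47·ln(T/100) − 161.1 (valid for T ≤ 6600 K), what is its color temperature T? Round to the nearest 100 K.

6200 K

ln t = (250 + 161.1) / 99.47 = 4.1329.
t = e^4.1329 = 62.359.
T = 100·t = 6236 K → 6200 K to the nearest 100 K.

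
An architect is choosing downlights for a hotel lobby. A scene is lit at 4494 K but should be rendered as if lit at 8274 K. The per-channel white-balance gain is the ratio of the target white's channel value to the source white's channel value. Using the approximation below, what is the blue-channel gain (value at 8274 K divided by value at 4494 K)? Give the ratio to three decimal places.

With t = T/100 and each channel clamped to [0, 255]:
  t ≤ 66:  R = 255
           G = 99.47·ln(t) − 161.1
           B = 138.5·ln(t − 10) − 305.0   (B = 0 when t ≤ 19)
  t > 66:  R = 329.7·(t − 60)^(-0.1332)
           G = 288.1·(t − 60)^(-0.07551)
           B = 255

1.362

At 4494 K (t = 44.94):
  B = 138.5·ln(44.94 − 10) − 305.0 = 138.5·ln 34.94 − 305.0 = 138.5·3.5536 − 305.0 = 187.178.
At 8274 K (t = 82.74):
  B = 255 by definition for t > 66.
Gain = 255.000 / 187.178 = 1.3623 → 1.362.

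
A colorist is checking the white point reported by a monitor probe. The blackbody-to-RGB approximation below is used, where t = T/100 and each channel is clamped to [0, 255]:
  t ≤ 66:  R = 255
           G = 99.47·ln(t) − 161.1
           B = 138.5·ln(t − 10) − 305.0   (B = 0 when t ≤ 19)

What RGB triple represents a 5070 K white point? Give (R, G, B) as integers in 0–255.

t = 5070/100 = 50.7; the t ≤ 66 branch applies.
R = 255 by definition for t ≤ 66.
G = 99.47·ln 50.7 − 161.1 = 99.47·3.9259 − 161.1 = 229.412.
B = 138.5·ln(50.7 − 10) − 305.0 = 138.5·ln 40.7 − 305.0 = 138.5·3.7062 − 305.0 = 208.313.
Rounded: (255, 229, 208).

(255, 229, 208)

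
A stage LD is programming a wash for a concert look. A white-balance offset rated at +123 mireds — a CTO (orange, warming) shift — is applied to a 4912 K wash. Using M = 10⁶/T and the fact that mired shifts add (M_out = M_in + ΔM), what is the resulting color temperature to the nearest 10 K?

M_in = 10⁶/4912 = 203.58 mireds.
M_out = 203.58 + (+123) = 326.58 mireds.
T_out = 10⁶/326.58 = 3062.0 K → 3060 K.

3060 K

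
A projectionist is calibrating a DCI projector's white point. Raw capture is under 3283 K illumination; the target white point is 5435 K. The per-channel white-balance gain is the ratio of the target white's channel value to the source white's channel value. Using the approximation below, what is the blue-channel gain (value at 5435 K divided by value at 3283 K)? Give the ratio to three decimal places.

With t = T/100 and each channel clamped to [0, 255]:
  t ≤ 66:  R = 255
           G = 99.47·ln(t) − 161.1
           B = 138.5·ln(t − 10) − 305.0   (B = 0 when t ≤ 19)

At 3283 K (t = 32.83):
  B = 138.5·ln(32.83 − 10) − 305.0 = 138.5·ln 22.83 − 305.0 = 138.5·3.1281 − 305.0 = 128.238.
At 5435 K (t = 54.35):
  B = 138.5·ln(54.35 − 10) − 305.0 = 138.5·ln 44.35 − 305.0 = 138.5·3.7921 − 305.0 = 220.208.
Gain = 220.208 / 128.238 = 1.7172 → 1.717.

1.717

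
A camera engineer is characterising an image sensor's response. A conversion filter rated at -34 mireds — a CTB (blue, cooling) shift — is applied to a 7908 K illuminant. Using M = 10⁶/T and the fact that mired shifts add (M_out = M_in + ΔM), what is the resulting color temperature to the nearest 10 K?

10820 K

M_in = 10⁶/7908 = 126.45 mireds.
M_out = 126.45 + (-34) = 92.45 mireds.
T_out = 10⁶/92.45 = 10816.2 K → 10820 K.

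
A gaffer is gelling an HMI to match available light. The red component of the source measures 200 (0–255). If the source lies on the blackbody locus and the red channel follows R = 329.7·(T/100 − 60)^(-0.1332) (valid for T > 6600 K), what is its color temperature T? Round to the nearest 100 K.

10300 K

(t − 60)^(-0.1332) = 200/329.7 = 0.60661.
t − 60 = 0.60661^(1/-0.1332) = 0.60661^(-7.508) = 42.638, so t = 102.638.
T = 100·t = 10264 K → 10300 K to the nearest 100 K.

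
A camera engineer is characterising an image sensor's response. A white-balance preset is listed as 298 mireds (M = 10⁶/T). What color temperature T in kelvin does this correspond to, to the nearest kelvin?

3356 K

T = 10⁶ / 298 = 3355.70 K → 3356 K.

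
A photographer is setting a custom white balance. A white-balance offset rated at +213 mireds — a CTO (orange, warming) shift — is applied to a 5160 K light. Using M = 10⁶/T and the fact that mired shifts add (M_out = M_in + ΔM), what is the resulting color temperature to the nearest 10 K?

M_in = 10⁶/5160 = 193.80 mireds.
M_out = 193.80 + (+213) = 406.80 mireds.
T_out = 10⁶/406.80 = 2458.2 K → 2460 K.

2460 K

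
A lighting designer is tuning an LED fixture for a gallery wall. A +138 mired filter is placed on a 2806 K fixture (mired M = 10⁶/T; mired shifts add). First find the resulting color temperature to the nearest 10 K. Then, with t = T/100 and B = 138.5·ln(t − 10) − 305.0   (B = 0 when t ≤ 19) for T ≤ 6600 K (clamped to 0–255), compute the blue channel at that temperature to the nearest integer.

M_in = 10⁶/2806 = 356.38; M_out = 356.38 + (+138) = 494.38.
T_out = 10⁶/494.38 = 2022.7 K → 2020 K; t = 20.2.
B = 138.5·ln(20.2 − 10) − 305.0 = 138.5·ln 10.2 − 305.0 = 138.5·2.3224 − 305.0 = 16.651.
Rounded: 17.

17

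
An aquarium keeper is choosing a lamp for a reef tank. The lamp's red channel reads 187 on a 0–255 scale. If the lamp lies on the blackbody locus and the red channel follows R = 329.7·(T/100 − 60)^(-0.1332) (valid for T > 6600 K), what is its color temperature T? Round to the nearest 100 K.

13100 K

(t − 60)^(-0.1332) = 187/329.7 = 0.56718.
t − 60 = 0.56718^(1/-0.1332) = 0.56718^(-7.508) = 70.620, so t = 130.620.
T = 100·t = 13062 K → 13100 K to the nearest 100 K.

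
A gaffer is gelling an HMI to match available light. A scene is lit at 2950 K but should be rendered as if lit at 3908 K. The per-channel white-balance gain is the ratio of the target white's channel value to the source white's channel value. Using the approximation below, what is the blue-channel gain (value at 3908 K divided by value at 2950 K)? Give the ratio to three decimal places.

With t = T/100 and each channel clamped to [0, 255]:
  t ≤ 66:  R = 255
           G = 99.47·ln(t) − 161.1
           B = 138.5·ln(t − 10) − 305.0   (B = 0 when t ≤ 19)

At 2950 K (t = 29.5):
  B = 138.5·ln(29.5 − 10) − 305.0 = 138.5·ln 19.5 − 305.0 = 138.5·2.9704 − 305.0 = 106.402.
At 3908 K (t = 39.08):
  B = 138.5·ln(39.08 − 10) − 305.0 = 138.5·ln 29.08 − 305.0 = 138.5·3.3701 − 305.0 = 161.752.
Gain = 161.752 / 106.402 = 1.5202 → 1.520.

1.520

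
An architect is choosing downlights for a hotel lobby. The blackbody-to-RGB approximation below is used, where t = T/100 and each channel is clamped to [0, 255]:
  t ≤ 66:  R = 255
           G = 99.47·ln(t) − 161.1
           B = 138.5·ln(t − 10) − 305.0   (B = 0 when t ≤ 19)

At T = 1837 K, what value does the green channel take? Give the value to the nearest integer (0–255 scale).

128

t = 1837/100 = 18.37; the t ≤ 66 branch applies.
G = 99.47·ln 18.37 − 161.1 = 99.47·2.9107 − 161.1 = 128.429.
Rounded: 128.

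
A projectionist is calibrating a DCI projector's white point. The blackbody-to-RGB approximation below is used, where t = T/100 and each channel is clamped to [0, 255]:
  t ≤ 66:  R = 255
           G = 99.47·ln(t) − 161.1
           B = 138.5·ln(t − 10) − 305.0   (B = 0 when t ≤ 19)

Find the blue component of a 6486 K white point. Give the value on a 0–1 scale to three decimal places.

0.979

t = 6486/100 = 64.86; the t ≤ 66 branch applies.
B = 138.5·ln(64.86 − 10) − 305.0 = 138.5·ln 54.86 − 305.0 = 138.5·4.0048 − 305.0 = 249.663.
On a 0–1 scale: 249.663/255 = 0.9791 → 0.979.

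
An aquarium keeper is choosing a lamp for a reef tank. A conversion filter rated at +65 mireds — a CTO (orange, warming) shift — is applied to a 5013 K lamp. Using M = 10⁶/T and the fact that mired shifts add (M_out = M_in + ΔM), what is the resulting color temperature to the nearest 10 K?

M_in = 10⁶/5013 = 199.48 mireds.
M_out = 199.48 + (+65) = 264.48 mireds.
T_out = 10⁶/264.48 = 3781.0 K → 3780 K.

3780 K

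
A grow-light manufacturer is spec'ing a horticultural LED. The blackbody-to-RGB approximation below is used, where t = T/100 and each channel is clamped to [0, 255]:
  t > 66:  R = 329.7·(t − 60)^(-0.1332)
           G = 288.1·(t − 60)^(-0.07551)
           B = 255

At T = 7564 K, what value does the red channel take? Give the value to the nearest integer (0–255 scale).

t = 7564/100 = 75.64; the t > 66 branch applies.
R = 329.7·(75.64 − 60)^(-0.1332) = 329.7·15.64^(-0.1332) = 329.7·0.69331 = 228.584.
Rounded: 229.

229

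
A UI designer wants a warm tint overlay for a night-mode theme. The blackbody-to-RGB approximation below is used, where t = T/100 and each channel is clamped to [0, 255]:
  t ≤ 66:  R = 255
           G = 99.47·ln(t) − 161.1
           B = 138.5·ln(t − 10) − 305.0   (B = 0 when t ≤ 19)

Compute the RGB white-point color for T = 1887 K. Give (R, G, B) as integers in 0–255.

t = 1887/100 = 18.87; the t ≤ 66 branch applies.
R = 255 by definition for t ≤ 66.
G = 99.47·ln 18.87 − 161.1 = 99.47·2.9376 − 161.1 = 131.100.
t = 18.87 ≤ 19, so B = 0.
Rounded: (255, 131, 0).

(255, 131, 0)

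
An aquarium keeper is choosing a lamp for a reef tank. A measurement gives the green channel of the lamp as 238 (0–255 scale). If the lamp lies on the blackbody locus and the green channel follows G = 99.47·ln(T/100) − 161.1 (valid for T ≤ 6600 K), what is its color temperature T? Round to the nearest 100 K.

5500 K

ln t = (238 + 161.1) / 99.47 = 4.0123.
t = e^4.0123 = 55.272.
T = 100·t = 5527 K → 5500 K to the nearest 100 K.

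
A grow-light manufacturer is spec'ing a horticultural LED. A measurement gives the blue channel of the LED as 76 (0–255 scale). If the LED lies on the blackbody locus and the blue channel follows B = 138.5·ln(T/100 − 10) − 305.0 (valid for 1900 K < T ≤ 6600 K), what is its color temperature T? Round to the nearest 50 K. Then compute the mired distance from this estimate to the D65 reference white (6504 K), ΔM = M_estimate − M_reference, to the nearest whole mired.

ln(t − 10) = (76 + 305.0) / 138.5 = 2.7509.
t − 10 = e^2.7509 = 15.657, so t = 25.657.
T = 100·t = 2566 K → 2550 K to the nearest 50 K.
M_estimate = 10⁶/2550 = 392.16; M_reference = 10⁶/6504 = 153.75.
ΔM = 392.16 − 153.75 = 238.41 → +238 mireds.

+238 mireds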